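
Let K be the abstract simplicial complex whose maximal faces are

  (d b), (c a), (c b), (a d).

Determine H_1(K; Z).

We work with the vertex ordering a < b < c < d. The simplices of K, each written with vertices in increasing order, are:

  0-simplices (4): a, b, c, d
  1-simplices (4): ac, ad, bc, bd

giving chain groups C_0 ≅ Z^4, C_1 ≅ Z^4.

The boundary map ∂_1: C_1 → C_0 is given by ∂[p,q] = [q] − [p].
The resulting 4×4 matrix has rank 3, and its Smith normal form has invariant factors (1,1,1).

Now H_k = ker ∂_k / im ∂_{k+1}, so:

  H_1: rank ker ∂_1 − rank ∂_2 = (4 − 3) − 0 = 1, and there is no ∂_2, so H_1 ≅ Z.

H_1 ≅ Z.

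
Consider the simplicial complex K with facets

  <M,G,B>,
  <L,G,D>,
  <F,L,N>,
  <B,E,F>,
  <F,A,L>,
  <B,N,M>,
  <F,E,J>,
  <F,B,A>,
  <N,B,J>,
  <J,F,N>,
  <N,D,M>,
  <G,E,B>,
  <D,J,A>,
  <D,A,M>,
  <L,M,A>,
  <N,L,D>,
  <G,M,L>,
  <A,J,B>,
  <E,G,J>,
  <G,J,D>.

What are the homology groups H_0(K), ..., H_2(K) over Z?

Fix the vertex order A < B < D < E < F < G < J < L < M < N and write every simplex with vertices in increasing order. Then dim K = 2 and the simplices of K are:

  0-simplices (10): A, B, D, E, F, G, J, L, M, N
  1-simplices (30): AB, AD, AF, AJ, AL, AM, BE, BF, BG, BJ, BM, BN, DG, DJ, DL, DM, DN, EF, EG, EJ, FJ, FL, FN, GJ, GL, GM, JN, LM, LN, MN
  2-simplices (20): ABF, ABJ, ADJ, ADM, AFL, ALM, BEF, BEG, BGM, BJN, BMN, DGJ, DGL, DLN, DMN, EFJ, EGJ, FJN, FLN, GLM

Hence C_0 ≅ Z^10, C_1 ≅ Z^30, C_2 ≅ Z^20.

Boundary ∂_1: C_1 → C_0 is given by ∂[p,q] = [q] − [p].
The resulting 10×30 matrix has rank 9, and its Smith normal form has invariant factors (1,1,1,1,1,1,1,1,1).

The boundary map ∂_2: C_2 → C_1 acts by ∂[p,q,r] = [q,r] − [p,r] + [p,q]. For instance
  ∂EGJ = GJ − EJ + EG,
  ∂ABJ = BJ − AJ + AB.
The resulting 30×20 matrix has rank 20, and its Smith normal form has invariant factors (1,1,1,1,1,1,1,1,1,1,1,1,1,1,1,1,1,1,1,2).

From H_k ≅ ker(∂_k) / im(∂_{k+1}) we obtain:

  H_0: rank C_0 − rank ∂_1 = 10 − 9 = 1, and the invariant factors of ∂_1 are all 1, so H_0 ≅ Z.
  H_1: rank ker ∂_1 − rank ∂_2 = (30 − 9) − 20 = 1, and ∂_2 has invariant factor 2 > 1, so H_1 ≅ Z ⊕ Z/2Z.
  H_2: rank ker ∂_2 − rank ∂_3 = (20 − 20) − 0 = 0, and there is no ∂_3, so H_2 ≅ 0.

H_0 ≅ Z,  H_1 ≅ Z ⊕ Z/2Z,  H_2 = 0.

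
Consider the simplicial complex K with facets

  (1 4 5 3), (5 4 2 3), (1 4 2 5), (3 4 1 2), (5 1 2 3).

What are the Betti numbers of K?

b_0 = 1, b_1 = 0, b_2 = 0, b_3 = 1.

We work with the vertex ordering 1 < 2 < 3 < 4 < 5. The simplices of K, each written with vertices in increasing order, are:

  0-simplices (5): [1], [2], [3], [4], [5]
  1-simplices (10): [1,2], [1,3], [1,4], [1,5], [2,3], [2,4], [2,5], [3,4], [3,5], [4,5]
  2-simplices (10): [1,2,3], [1,2,4], [1,2,5], [1,3,4], [1,3,5], [1,4,5], [2,3,4], [2,3,5], [2,4,5], [3,4,5]
  3-simplices (5): [1,2,3,4], [1,2,3,5], [1,2,4,5], [1,3,4,5], [2,3,4,5]

Hence C_0 ≅ Z^5, C_1 ≅ Z^10, C_2 ≅ Z^10, C_3 ≅ Z^5.

Boundary ∂_1: C_1 → C_0 is given by ∂[p,q] = [q] − [p]. For instance
  ∂[3,5] = [5] − [3].
The resulting 5×10 matrix has rank 4, and its Smith normal form has invariant factors (1,1,1,1).

The boundary map ∂_2: C_2 → C_1 maps a triangle to the signed sum of its edges. For instance
  ∂[1,2,3] = [2,3] − [1,3] + [1,2],
  ∂[1,2,5] = [2,5] − [1,5] + [1,2].
The resulting 10×10 matrix has rank 6, and its Smith normal form has invariant factors (1,1,1,1,1,1).

∂_3: C_3 → C_2 sends each 3-simplex σ to the alternating sum Σ_i (−1)^i (σ with its i-th vertex removed). For instance
  ∂[1,3,4,5] = [3,4,5] − [1,4,5] + [1,3,5] − [1,3,4],
  ∂[1,2,4,5] = [2,4,5] − [1,4,5] + [1,2,5] − [1,2,4].
As a 10×5 matrix over Z this has rank 4, with invariant factors (1,1,1,1).

Reading off H_k = ker ∂_k / im ∂_{k+1}:

  H_0: rank C_0 − rank ∂_1 = 5 − 4 = 1, and the invariant factors of ∂_1 are all 1, so H_0 ≅ Z.
  H_1: rank ker ∂_1 − rank ∂_2 = (10 − 4) − 6 = 0, and the invariant factors of ∂_2 are all 1, so H_1 ≅ 0.
  H_2: rank ker ∂_2 − rank ∂_3 = (10 − 6) − 4 = 0, and the invariant factors of ∂_3 are all 1, so H_2 ≅ 0.
  H_3: rank ker ∂_3 − rank ∂_4 = (5 − 4) − 0 = 1, and there is no ∂_4, so H_3 ≅ Z.

Hence the Betti numbers are b_0 = 1, b_1 = 0, b_2 = 0, b_3 = 1.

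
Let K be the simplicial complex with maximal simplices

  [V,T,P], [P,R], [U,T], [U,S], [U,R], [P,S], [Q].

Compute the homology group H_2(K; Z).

Order the vertices as P < Q < R < S < T < U < V. Listing each simplex with vertices in this order, K has dimension 2 with simplices:

  0-simplices (7): P, Q, R, S, T, U, V
  1-simplices (8): PR, PS, PT, PV, RU, SU, TU, TV
  2-simplices (1): PTV

giving chain groups C_0 ≅ Z^7, C_1 ≅ Z^8, C_2 ≅ Z^1.

∂_1: C_1 → C_0 sends each edge [p,q] (with p < q) to q − p. For instance
  ∂PV = V − P.
The 7×8 boundary matrix has rank 5 and Smith normal form diag(1,1,1,1,1).

Boundary ∂_2: C_2 → C_1 maps a triangle to the signed sum of its edges. For instance
  ∂PTV = TV − PV + PT.
The 8×1 boundary matrix has rank 1 and Smith normal form diag(1).

Now H_k = ker ∂_k / im ∂_{k+1}, so:

  H_2: rank ker ∂_2 − rank ∂_3 = (1 − 1) − 0 = 0, and there is no ∂_3, so H_2 ≅ 0.

H_2 = 0.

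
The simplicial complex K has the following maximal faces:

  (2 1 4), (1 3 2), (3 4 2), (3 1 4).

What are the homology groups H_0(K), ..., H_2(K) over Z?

H_0 = Z,  H_1 = 0,  H_2 = Z.

Take the total order 1 < 2 < 3 < 4 on the vertex set. Then K (dimension 2) consists of the simplices:

  0-simplices (4): [1], [2], [3], [4]
  1-simplices (6): [1,2], [1,3], [1,4], [2,3], [2,4], [3,4]
  2-simplices (4): [1,2,3], [1,2,4], [1,3,4], [2,3,4]

giving chain groups C_0 ≅ Z^4, C_1 ≅ Z^6, C_2 ≅ Z^4.

∂_1: C_1 → C_0 maps an edge to its endpoints' difference, ∂[p,q] = q − p.
This gives a 4×6 integer matrix of rank 3; reducing to Smith normal form yields diagonal entries (1,1,1).

Boundary ∂_2: C_2 → C_1 acts by ∂[p,q,r] = [q,r] − [p,r] + [p,q]. For instance
  ∂[1,3,4] = [3,4] − [1,4] + [1,3],
  ∂[2,3,4] = [3,4] − [2,4] + [2,3].
The resulting 6×4 matrix has rank 3, and its Smith normal form has invariant factors (1,1,1).

Now H_k = ker ∂_k / im ∂_{k+1}, so:

  H_0: rank C_0 − rank ∂_1 = 4 − 3 = 1, and the invariant factors of ∂_1 are all 1, so H_0 = Z.
  H_1: rank ker ∂_1 − rank ∂_2 = (6 − 3) − 3 = 0, and the invariant factors of ∂_2 are all 1, so H_1 = 0.
  H_2: rank ker ∂_2 − rank ∂_3 = (4 − 3) − 0 = 1, and there is no ∂_3, so H_2 = Z.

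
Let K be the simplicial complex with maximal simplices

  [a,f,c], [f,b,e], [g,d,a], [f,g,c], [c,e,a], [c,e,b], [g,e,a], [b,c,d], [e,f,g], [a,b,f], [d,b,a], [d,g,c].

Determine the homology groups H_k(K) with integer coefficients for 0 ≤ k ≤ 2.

Fix the vertex order a < b < c < d < e < f < g and write every simplex with vertices in increasing order. Then dim K = 2 and the simplices of K are:

  0-simplices (7): a, b, c, d, e, f, g
  1-simplices (18): ab, ac, ad, ae, af, ag, bc, bd, be, bf, cd, ce, cf, cg, dg, ef, eg, fg
  2-simplices (12): abd, abf, ace, acf, adg, aeg, bcd, bce, bef, cdg, cfg, efg

Hence C_0 ≅ Z^7, C_1 ≅ Z^18, C_2 ≅ Z^12.

Boundary ∂_1: C_1 → C_0 is given by ∂[p,q] = [q] − [p]. For instance
  ∂ad = d − a.
This gives a 7×18 integer matrix of rank 6; reducing to Smith normal form yields diagonal entries (1,1,1,1,1,1).

Boundary ∂_2: C_2 → C_1 maps a triangle to the signed sum of its edges. For instance
  ∂ace = ce − ae + ac,
  ∂abd = bd − ad + ab.
This gives a 18×12 integer matrix of rank 12; reducing to Smith normal form yields diagonal entries (1,1,1,1,1,1,1,1,1,1,1,2).

From H_k ≅ ker(∂_k) / im(∂_{k+1}) we obtain:

  H_0: rank C_0 − rank ∂_1 = 7 − 6 = 1, and the invariant factors of ∂_1 are all 1, so H_0 ≅ Z.
  H_1: rank ker ∂_1 − rank ∂_2 = (18 − 6) − 12 = 0, and ∂_2 has invariant factor 2 > 1, so H_1 ≅ Z_2.
  H_2: rank ker ∂_2 − rank ∂_3 = (12 − 12) − 0 = 0, and there is no ∂_3, so H_2 ≅ 0.

H_0 = Z,  H_1 = Z_2,  H_2 = 0.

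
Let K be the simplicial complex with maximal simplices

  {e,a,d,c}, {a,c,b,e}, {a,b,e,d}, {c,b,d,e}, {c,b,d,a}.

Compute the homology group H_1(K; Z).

H_1 = 0.

Fix the vertex order a < b < c < d < e and write every simplex with vertices in increasing order. Then dim K = 3 and the simplices of K are:

  0-simplices (5): a, b, c, d, e
  1-simplices (10): ab, ac, ad, ae, bc, bd, be, cd, ce, de
  2-simplices (10): abc, abd, abe, acd, ace, ade, bcd, bce, bde, cde
  3-simplices (5): abcd, abce, abde, acde, bcde

so the chain groups are C_0 ≅ Z^5, C_1 ≅ Z^10, C_2 ≅ Z^10, C_3 ≅ Z^5.

Boundary ∂_1: C_1 → C_0 is given by ∂[p,q] = [q] − [p].
The 5×10 boundary matrix has rank 4 and Smith normal form diag(1,1,1,1).

Boundary ∂_2: C_2 → C_1 sends each 2-simplex [p,q,r] to [q,r] − [p,r] + [p,q]. For instance
  ∂bce = ce − be + bc,
  ∂bcd = cd − bd + bc.
This gives a 10×10 integer matrix of rank 6; reducing to Smith normal form yields diagonal entries (1,1,1,1,1,1).

The boundary map ∂_3: C_3 → C_2 sends each 3-simplex σ to the alternating sum Σ_i (−1)^i (σ with its i-th vertex removed). For instance
  ∂acde = cde − ade + ace − acd,
  ∂abcd = bcd − acd + abd − abc.
The resulting 10×5 matrix has rank 4, and its Smith normal form has invariant factors (1,1,1,1).

Now H_k = ker ∂_k / im ∂_{k+1}, so:

  H_1: rank ker ∂_1 − rank ∂_2 = (10 − 4) − 6 = 0, and the invariant factors of ∂_2 are all 1, so H_1 = 0.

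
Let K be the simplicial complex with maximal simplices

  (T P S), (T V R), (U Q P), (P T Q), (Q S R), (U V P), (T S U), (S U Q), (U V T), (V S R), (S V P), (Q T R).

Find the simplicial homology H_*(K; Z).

K has 7 vertices, 18 edges, 12 triangles.
rank ∂_0 = 0, rank ∂_1 = 6 ⇒ b_0 = 7 − 0 − 6 = 1; all invariant factors of ∂_1 are 1 so no torsion. So H_0 = Z.
rank ∂_1 = 6, rank ∂_2 = 12 ⇒ b_1 = 18 − 6 − 12 = 0; ∂_2 has invariant factor(s) [2] giving torsion. So H_1 = Z/2Z.
rank ∂_2 = 12, rank ∂_3 = 0 ⇒ b_2 = 12 − 12 − 0 = 0. So H_2 = 0.

H_0 = Z,  H_1 = Z/2Z,  H_2 = 0.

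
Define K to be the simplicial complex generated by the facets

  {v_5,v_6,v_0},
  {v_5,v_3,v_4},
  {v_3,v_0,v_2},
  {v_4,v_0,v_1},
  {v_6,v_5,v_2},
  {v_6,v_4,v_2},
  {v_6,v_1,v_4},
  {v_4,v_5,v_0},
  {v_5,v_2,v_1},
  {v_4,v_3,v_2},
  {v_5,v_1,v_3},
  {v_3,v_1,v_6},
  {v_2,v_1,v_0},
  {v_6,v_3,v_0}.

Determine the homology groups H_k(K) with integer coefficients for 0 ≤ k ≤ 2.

Order the vertices as v_0 < v_1 < v_2 < v_3 < v_4 < v_5 < v_6. Listing each simplex with vertices in this order, K has dimension 2 with simplices:

  0-simplices (7): [v_0], [v_1], [v_2], [v_3], [v_4], [v_5], [v_6]
  1-simplices (21): (21 of them)
  2-simplices (14): (14 of them)

Hence C_0 ≅ Z^7, C_1 ≅ Z^21, C_2 ≅ Z^14.

∂_1: C_1 → C_0 is given by ∂[p,q] = [q] − [p]. For instance
  ∂[v_1,v_5] = [v_5] − [v_1].
The 7×21 boundary matrix has rank 6 and Smith normal form diag(1,1,1,1,1,1).

Boundary ∂_2: C_2 → C_1 maps a triangle to the signed sum of its edges. For instance
  ∂[v_2,v_5,v_6] = [v_5,v_6] − [v_2,v_6] + [v_2,v_5],
  ∂[v_1,v_2,v_5] = [v_2,v_5] − [v_1,v_5] + [v_1,v_2].
The resulting 21×14 matrix has rank 13, and its Smith normal form has invariant factors (1,1,1,1,1,1,1,1,1,1,1,1,1).

Now H_k = ker ∂_k / im ∂_{k+1}, so:

  H_0: rank C_0 − rank ∂_1 = 7 − 6 = 1, and the invariant factors of ∂_1 are all 1, so H_0 ≅ Z.
  H_1: rank ker ∂_1 − rank ∂_2 = (21 − 6) − 13 = 2, and the invariant factors of ∂_2 are all 1, so H_1 ≅ Z^2.
  H_2: rank ker ∂_2 − rank ∂_3 = (14 − 13) − 0 = 1, and there is no ∂_3, so H_2 ≅ Z.

As a check, the Euler characteristic is 7 − 21 + 14 = 0, which agrees with 1 − 2 + 1 = 0.

H_0 ≅ Z,  H_1 ≅ Z^2,  H_2 ≅ Z.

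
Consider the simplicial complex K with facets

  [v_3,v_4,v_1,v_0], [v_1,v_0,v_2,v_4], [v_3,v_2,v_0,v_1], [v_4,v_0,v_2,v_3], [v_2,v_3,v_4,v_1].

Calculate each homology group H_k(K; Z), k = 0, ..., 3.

Fix the vertex order v_0 < v_1 < v_2 < v_3 < v_4 and write every simplex with vertices in increasing order. Then dim K = 3 and the simplices of K are:

  0-simplices (5): [v_0], [v_1], [v_2], [v_3], [v_4]
  1-simplices (10): [v_0,v_1], [v_0,v_2], [v_0,v_3], [v_0,v_4], [v_1,v_2], [v_1,v_3], [v_1,v_4], [v_2,v_3], [v_2,v_4], [v_3,v_4]
  2-simplices (10): [v_0,v_1,v_2], [v_0,v_1,v_3], [v_0,v_1,v_4], [v_0,v_2,v_3], [v_0,v_2,v_4], [v_0,v_3,v_4], [v_1,v_2,v_3], [v_1,v_2,v_4], [v_1,v_3,v_4], [v_2,v_3,v_4]
  3-simplices (5): [v_0,v_1,v_2,v_3], [v_0,v_1,v_2,v_4], [v_0,v_1,v_3,v_4], [v_0,v_2,v_3,v_4], [v_1,v_2,v_3,v_4]

so the chain groups are C_0 ≅ Z^5, C_1 ≅ Z^10, C_2 ≅ Z^10, C_3 ≅ Z^5.

∂_1: C_1 → C_0 is given by ∂[p,q] = [q] − [p].
This gives a 5×10 integer matrix of rank 4; reducing to Smith normal form yields diagonal entries (1,1,1,1).

Boundary ∂_2: C_2 → C_1 maps a triangle to the signed sum of its edges. For instance
  ∂[v_0,v_1,v_2] = [v_1,v_2] − [v_0,v_2] + [v_0,v_1],
  ∂[v_0,v_2,v_3] = [v_2,v_3] − [v_0,v_3] + [v_0,v_2].
As a 10×10 matrix over Z this has rank 6, with invariant factors (1,1,1,1,1,1).

Boundary ∂_3: C_3 → C_2 sends each 3-simplex σ to the alternating sum Σ_i (−1)^i (σ with its i-th vertex removed). For instance
  ∂[v_0,v_1,v_3,v_4] = [v_1,v_3,v_4] − [v_0,v_3,v_4] + [v_0,v_1,v_4] − [v_0,v_1,v_3],
  ∂[v_0,v_2,v_3,v_4] = [v_2,v_3,v_4] − [v_0,v_3,v_4] + [v_0,v_2,v_4] − [v_0,v_2,v_3].
This gives a 10×5 integer matrix of rank 4; reducing to Smith normal form yields diagonal entries (1,1,1,1).

Reading off H_k = ker ∂_k / im ∂_{k+1}:

  H_0: rank C_0 − rank ∂_1 = 5 − 4 = 1, and the invariant factors of ∂_1 are all 1, so H_0 ≅ Z.
  H_1: rank ker ∂_1 − rank ∂_2 = (10 − 4) − 6 = 0, and the invariant factors of ∂_2 are all 1, so H_1 ≅ 0.
  H_2: rank ker ∂_2 − rank ∂_3 = (10 − 6) − 4 = 0, and the invariant factors of ∂_3 are all 1, so H_2 ≅ 0.
  H_3: rank ker ∂_3 − rank ∂_4 = (5 − 4) − 0 = 1, and there is no ∂_4, so H_3 ≅ Z.

H_0 ≅ Z,  H_1 = 0,  H_2 = 0,  H_3 ≅ Z.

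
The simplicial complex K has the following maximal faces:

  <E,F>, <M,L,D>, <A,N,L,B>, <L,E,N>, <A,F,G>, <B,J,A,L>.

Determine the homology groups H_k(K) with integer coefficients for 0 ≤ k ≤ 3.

Order the vertices as A < B < D < E < F < G < J < L < M < N. Listing each simplex with vertices in this order, K has dimension 3 with simplices:

  0-simplices (10): A, B, D, E, F, G, J, L, M, N
  1-simplices (18): AB, AF, AG, AJ, AL, AN, BJ, BL, BN, DL, DM, EF, EL, EN, FG, JL, LM, LN
  2-simplices (10): ABJ, ABL, ABN, AFG, AJL, ALN, BJL, BLN, DLM, ELN
  3-simplices (2): ABJL, ABLN

Hence C_0 ≅ Z^10, C_1 ≅ Z^18, C_2 ≅ Z^10, C_3 ≅ Z^2.

∂_1: C_1 → C_0 sends each edge [p,q] (with p < q) to q − p.
This gives a 10×18 integer matrix of rank 9; reducing to Smith normal form yields diagonal entries (1,1,1,1,1,1,1,1,1).

Boundary ∂_2: C_2 → C_1 acts by ∂[p,q,r] = [q,r] − [p,r] + [p,q]. For instance
  ∂ELN = LN − EN + EL,
  ∂ABJ = BJ − AJ + AB.
The resulting 18×10 matrix has rank 8, and its Smith normal form has invariant factors (1,1,1,1,1,1,1,1).

The boundary map ∂_3: C_3 → C_2 sends each 3-simplex σ to the alternating sum Σ_i (−1)^i (σ with its i-th vertex removed). For instance
  ∂ABLN = BLN − ALN + ABN − ABL,
  ∂ABJL = BJL − AJL + ABL − ABJ.
This gives a 10×2 integer matrix of rank 2; reducing to Smith normal form yields diagonal entries (1,1).

From H_k ≅ ker(∂_k) / im(∂_{k+1}) we obtain:

  H_0: rank C_0 − rank ∂_1 = 10 − 9 = 1, and the invariant factors of ∂_1 are all 1, so H_0 = Z.
  H_1: rank ker ∂_1 − rank ∂_2 = (18 − 9) − 8 = 1, and the invariant factors of ∂_2 are all 1, so H_1 = Z.
  H_2: rank ker ∂_2 − rank ∂_3 = (10 − 8) − 2 = 0, and the invariant factors of ∂_3 are all 1, so H_2 = 0.
  H_3: rank ker ∂_3 − rank ∂_4 = (2 − 2) − 0 = 0, and there is no ∂_4, so H_3 = 0.

H_0 ≅ Z,  H_1 ≅ Z,  H_2 = 0,  H_3 = 0.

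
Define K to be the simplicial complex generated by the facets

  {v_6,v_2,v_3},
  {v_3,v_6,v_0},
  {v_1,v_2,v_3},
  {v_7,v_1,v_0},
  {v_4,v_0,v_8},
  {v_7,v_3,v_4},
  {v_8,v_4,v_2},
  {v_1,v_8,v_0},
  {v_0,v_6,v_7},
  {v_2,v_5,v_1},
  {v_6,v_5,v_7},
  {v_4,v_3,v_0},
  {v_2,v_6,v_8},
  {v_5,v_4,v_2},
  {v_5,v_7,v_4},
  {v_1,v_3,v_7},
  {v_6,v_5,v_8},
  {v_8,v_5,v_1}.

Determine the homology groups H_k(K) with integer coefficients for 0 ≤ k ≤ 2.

H_0 = Z,  H_1 = Z ⊕ Z/2,  H_2 = 0.

Take the total order v_0 < v_1 < v_2 < v_3 < v_4 < v_5 < v_6 < v_7 < v_8 on the vertex set. Then K (dimension 2) consists of the simplices:

  0-simplices (9): [v_0], [v_1], [v_2], [v_3], [v_4], [v_5], [v_6], [v_7], [v_8]
  1-simplices (27): (27 of them)
  2-simplices (18): (18 of them)

Hence C_0 ≅ Z^9, C_1 ≅ Z^27, C_2 ≅ Z^18.

∂_1: C_1 → C_0 maps an edge to its endpoints' difference, ∂[p,q] = q − p.
This gives a 9×27 integer matrix of rank 8; reducing to Smith normal form yields diagonal entries (1,1,1,1,1,1,1,1).

∂_2: C_2 → C_1 acts by ∂[p,q,r] = [q,r] − [p,r] + [p,q]. For instance
  ∂[v_5,v_6,v_8] = [v_6,v_8] − [v_5,v_8] + [v_5,v_6],
  ∂[v_1,v_5,v_8] = [v_5,v_8] − [v_1,v_8] + [v_1,v_5].
The resulting 27×18 matrix has rank 18, and its Smith normal form has invariant factors (1,1,1,1,1,1,1,1,1,1,1,1,1,1,1,1,1,2).

Now H_k = ker ∂_k / im ∂_{k+1}, so:

  H_0: rank C_0 − rank ∂_1 = 9 − 8 = 1, and the invariant factors of ∂_1 are all 1, so H_0 = Z.
  H_1: rank ker ∂_1 − rank ∂_2 = (27 − 8) − 18 = 1, and ∂_2 has invariant factor 2 > 1, so H_1 = Z ⊕ Z/2.
  H_2: rank ker ∂_2 − rank ∂_3 = (18 − 18) − 0 = 0, and there is no ∂_3, so H_2 = 0.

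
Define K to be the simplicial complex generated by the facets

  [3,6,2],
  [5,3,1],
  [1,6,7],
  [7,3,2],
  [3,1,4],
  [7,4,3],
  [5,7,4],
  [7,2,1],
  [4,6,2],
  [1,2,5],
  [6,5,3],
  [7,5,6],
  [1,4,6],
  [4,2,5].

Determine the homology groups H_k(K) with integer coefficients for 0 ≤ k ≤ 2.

We work with the vertex ordering 1 < 2 < 3 < 4 < 5 < 6 < 7. The simplices of K, each written with vertices in increasing order, are:

  0-simplices (7): [1], [2], [3], [4], [5], [6], [7]
  1-simplices (21): [1,2], [1,3], [1,4], [1,5], [1,6], [1,7], [2,3], [2,4], [2,5], [2,6], [2,7], [3,4], [3,5], [3,6], [3,7], [4,5], [4,6], [4,7], [5,6], [5,7], [6,7]
  2-simplices (14): [1,2,5], [1,2,7], [1,3,4], [1,3,5], [1,4,6], [1,6,7], [2,3,6], [2,3,7], [2,4,5], [2,4,6], [3,4,7], [3,5,6], [4,5,7], [5,6,7]

giving chain groups C_0 ≅ Z^7, C_1 ≅ Z^21, C_2 ≅ Z^14.

∂_1: C_1 → C_0 maps an edge to its endpoints' difference, ∂[p,q] = q − p. For instance
  ∂[2,4] = [4] − [2].
As a 7×21 matrix over Z this has rank 6, with invariant factors (1,1,1,1,1,1).

Boundary ∂_2: C_2 → C_1 maps a triangle to the signed sum of its edges. For instance
  ∂[2,3,7] = [3,7] − [2,7] + [2,3],
  ∂[1,2,5] = [2,5] − [1,5] + [1,2].
The 21×14 boundary matrix has rank 13 and Smith normal form diag(1,1,1,1,1,1,1,1,1,1,1,1,1).

Computing H_k = (kernel of ∂_k) / (image of ∂_{k+1}):

  H_0: rank C_0 − rank ∂_1 = 7 − 6 = 1, and the invariant factors of ∂_1 are all 1, so H_0 ≅ Z.
  H_1: rank ker ∂_1 − rank ∂_2 = (21 − 6) − 13 = 2, and the invariant factors of ∂_2 are all 1, so H_1 ≅ Z^2.
  H_2: rank ker ∂_2 − rank ∂_3 = (14 − 13) − 0 = 1, and there is no ∂_3, so H_2 ≅ Z.

As a check, the Euler characteristic is 7 − 21 + 14 = 0, which agrees with 1 − 2 + 1 = 0.

H_0 = Z,  H_1 = Z^2,  H_2 = Z.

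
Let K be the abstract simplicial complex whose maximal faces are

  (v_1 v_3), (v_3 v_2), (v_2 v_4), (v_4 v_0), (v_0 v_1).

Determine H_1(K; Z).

We work with the vertex ordering v_0 < v_1 < v_2 < v_3 < v_4. The simplices of K, each written with vertices in increasing order, are:

  0-simplices (5): [v_0], [v_1], [v_2], [v_3], [v_4]
  1-simplices (5): [v_0,v_1], [v_0,v_4], [v_1,v_3], [v_2,v_3], [v_2,v_4]

Hence C_0 ≅ Z^5, C_1 ≅ Z^5.

Boundary ∂_1: C_1 → C_0 sends each edge [p,q] (with p < q) to q − p. For instance
  ∂[v_0,v_4] = [v_4] − [v_0].
The 5×5 boundary matrix has rank 4 and Smith normal form diag(1,1,1,1).

From H_k ≅ ker(∂_k) / im(∂_{k+1}) we obtain:

  H_1: rank ker ∂_1 − rank ∂_2 = (5 − 4) − 0 = 1, and there is no ∂_2, so H_1 ≅ Z.

(K is a triangulation of the circle S^1.)

H_1 ≅ Z.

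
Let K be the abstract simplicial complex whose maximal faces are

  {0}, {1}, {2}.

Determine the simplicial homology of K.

Take the total order 0 < 1 < 2 on the vertex set. Then K (dimension 0) consists of the simplices:

  0-simplices (3): [0], [1], [2]

giving chain groups C_0 ≅ Z^3.

Computing H_k = (kernel of ∂_k) / (image of ∂_{k+1}):

  H_0: rank C_0 − rank ∂_1 = 3 − 0 = 3, and there is no ∂_1, so H_0 = Z^3.

H_0 = Z^3.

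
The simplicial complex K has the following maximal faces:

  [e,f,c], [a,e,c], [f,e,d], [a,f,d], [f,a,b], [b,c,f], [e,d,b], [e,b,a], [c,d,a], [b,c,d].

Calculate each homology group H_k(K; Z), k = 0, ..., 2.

K has 6 vertices, 15 edges, 10 triangles.
rank ∂_0 = 0, rank ∂_1 = 5 ⇒ b_0 = 6 − 0 − 5 = 1; all invariant factors of ∂_1 are 1 so no torsion. So H_0 = Z.
rank ∂_1 = 5, rank ∂_2 = 10 ⇒ b_1 = 15 − 5 − 10 = 0; ∂_2 has invariant factor(s) [2] giving torsion. So H_1 = Z/2.
rank ∂_2 = 10, rank ∂_3 = 0 ⇒ b_2 = 10 − 10 − 0 = 0. So H_2 = 0.

H_0 ≅ Z,  H_1 ≅ Z/2,  H_2 = 0.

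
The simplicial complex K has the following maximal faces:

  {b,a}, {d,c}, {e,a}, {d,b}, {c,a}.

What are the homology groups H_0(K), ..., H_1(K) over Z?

We work with the vertex ordering a < b < c < d < e. The simplices of K, each written with vertices in increasing order, are:

  0-simplices (5): a, b, c, d, e
  1-simplices (5): ab, ac, ae, bd, cd

giving chain groups C_0 ≅ Z^5, C_1 ≅ Z^5.

∂_1: C_1 → C_0 maps an edge to its endpoints' difference, ∂[p,q] = q − p. For instance
  ∂bd = d − b.
As a 5×5 matrix over Z this has rank 4, with invariant factors (1,1,1,1).

Computing H_k = (kernel of ∂_k) / (image of ∂_{k+1}):

  H_0: rank C_0 − rank ∂_1 = 5 − 4 = 1, and the invariant factors of ∂_1 are all 1, so H_0 = Z.
  H_1: rank ker ∂_1 − rank ∂_2 = (5 − 4) − 0 = 1, and there is no ∂_2, so H_1 = Z.

H_0 ≅ Z,  H_1 ≅ Z.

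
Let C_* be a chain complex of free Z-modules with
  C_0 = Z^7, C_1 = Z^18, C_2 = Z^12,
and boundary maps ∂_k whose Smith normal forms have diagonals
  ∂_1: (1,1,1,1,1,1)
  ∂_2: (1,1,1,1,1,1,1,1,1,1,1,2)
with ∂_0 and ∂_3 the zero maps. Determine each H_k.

H_0: b_0 = 7 − 0 − 6 = 1; torsion from ∂_1 factors > 1: none. So H_0 ≅ Z.
H_1: b_1 = 18 − 6 − 12 = 0; torsion from ∂_2 factors > 1: [2]. So H_1 ≅ Z/2.
H_2: b_2 = 12 − 12 − 0 = 0; torsion from ∂_3 factors > 1: none. So H_2 ≅ 0.

H_0 ≅ Z,  H_1 ≅ Z/2,  H_2 = 0.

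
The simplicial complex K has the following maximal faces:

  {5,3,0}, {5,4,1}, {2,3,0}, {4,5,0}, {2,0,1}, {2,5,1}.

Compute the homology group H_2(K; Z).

Take the total order 0 < 1 < 2 < 3 < 4 < 5 on the vertex set. Then K (dimension 2) consists of the simplices:

  0-simplices (6): [0], [1], [2], [3], [4], [5]
  1-simplices (12): [0,1], [0,2], [0,3], [0,4], [0,5], [1,2], [1,4], [1,5], [2,3], [2,5], [3,5], [4,5]
  2-simplices (6): [0,1,2], [0,2,3], [0,3,5], [0,4,5], [1,2,5], [1,4,5]

Hence C_0 ≅ Z^6, C_1 ≅ Z^12, C_2 ≅ Z^6.

Boundary ∂_1: C_1 → C_0 is given by ∂[p,q] = [q] − [p].
The 6×12 boundary matrix has rank 5 and Smith normal form diag(1,1,1,1,1).

The boundary map ∂_2: C_2 → C_1 maps a triangle to the signed sum of its edges. For instance
  ∂[0,1,2] = [1,2] − [0,2] + [0,1],
  ∂[1,4,5] = [4,5] − [1,5] + [1,4].
As a 12×6 matrix over Z this has rank 6, with invariant factors (1,1,1,1,1,1).

Now H_k = ker ∂_k / im ∂_{k+1}, so:

  H_2: rank ker ∂_2 − rank ∂_3 = (6 − 6) − 0 = 0, and there is no ∂_3, so H_2 ≅ 0.

H_2 ≅ 0.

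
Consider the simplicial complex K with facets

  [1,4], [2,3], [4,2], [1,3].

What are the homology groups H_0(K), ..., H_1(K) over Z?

We work with the vertex ordering 1 < 2 < 3 < 4. The simplices of K, each written with vertices in increasing order, are:

  0-simplices (4): [1], [2], [3], [4]
  1-simplices (4): [1,3], [1,4], [2,3], [2,4]

giving chain groups C_0 ≅ Z^4, C_1 ≅ Z^4.

The boundary map ∂_1: C_1 → C_0 is given by ∂[p,q] = [q] − [p]. For instance
  ∂[1,4] = [4] − [1].
The resulting 4×4 matrix has rank 3, and its Smith normal form has invariant factors (1,1,1).

Computing H_k = (kernel of ∂_k) / (image of ∂_{k+1}):

  H_0: rank C_0 − rank ∂_1 = 4 − 3 = 1, and the invariant factors of ∂_1 are all 1, so H_0 ≅ Z.
  H_1: rank ker ∂_1 − rank ∂_2 = (4 − 3) − 0 = 1, and there is no ∂_2, so H_1 ≅ Z.

H_0 = Z,  H_1 = Z.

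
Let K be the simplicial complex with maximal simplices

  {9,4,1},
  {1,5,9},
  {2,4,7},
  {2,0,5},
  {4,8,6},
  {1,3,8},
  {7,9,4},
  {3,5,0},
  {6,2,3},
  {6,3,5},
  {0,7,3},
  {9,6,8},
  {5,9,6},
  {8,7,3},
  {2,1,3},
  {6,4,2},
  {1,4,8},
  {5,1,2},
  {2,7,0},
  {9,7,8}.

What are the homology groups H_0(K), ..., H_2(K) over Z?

We work with the vertex ordering 0 < 1 < 2 < 3 < 4 < 5 < 6 < 7 < 8 < 9. The simplices of K, each written with vertices in increasing order, are:

  0-simplices (10): [0], [1], [2], [3], [4], [5], [6], [7], [8], [9]
  1-simplices (30): (30 of them)
  2-simplices (20): (20 of them)

giving chain groups C_0 ≅ Z^10, C_1 ≅ Z^30, C_2 ≅ Z^20.

∂_1: C_1 → C_0 sends each edge [p,q] (with p < q) to q − p.
The 10×30 boundary matrix has rank 9 and Smith normal form diag(1,1,1,1,1,1,1,1,1).

The boundary map ∂_2: C_2 → C_1 maps a triangle to the signed sum of its edges. For instance
  ∂[0,3,5] = [3,5] − [0,5] + [0,3],
  ∂[1,3,8] = [3,8] − [1,8] + [1,3].
The resulting 30×20 matrix has rank 20, and its Smith normal form has invariant factors (1,1,1,1,1,1,1,1,1,1,1,1,1,1,1,1,1,1,1,2).

Computing H_k = (kernel of ∂_k) / (image of ∂_{k+1}):

  H_0: rank C_0 − rank ∂_1 = 10 − 9 = 1, and the invariant factors of ∂_1 are all 1, so H_0 = Z.
  H_1: rank ker ∂_1 − rank ∂_2 = (30 − 9) − 20 = 1, and ∂_2 has invariant factor 2 > 1, so H_1 = Z ⊕ Z/2.
  H_2: rank ker ∂_2 − rank ∂_3 = (20 − 20) − 0 = 0, and there is no ∂_3, so H_2 = 0.

H_0 = Z,  H_1 = Z ⊕ Z/2,  H_2 = 0.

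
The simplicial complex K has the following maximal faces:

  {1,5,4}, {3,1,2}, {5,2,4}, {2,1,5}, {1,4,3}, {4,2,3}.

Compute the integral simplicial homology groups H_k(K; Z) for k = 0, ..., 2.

H_0 ≅ Z,  H_1 = 0,  H_2 ≅ Z.

Order the vertices as 1 < 2 < 3 < 4 < 5. Listing each simplex with vertices in this order, K has dimension 2 with simplices:

  0-simplices (5): [1], [2], [3], [4], [5]
  1-simplices (9): [1,2], [1,3], [1,4], [1,5], [2,3], [2,4], [2,5], [3,4], [4,5]
  2-simplices (6): [1,2,3], [1,2,5], [1,3,4], [1,4,5], [2,3,4], [2,4,5]

so the chain groups are C_0 ≅ Z^5, C_1 ≅ Z^9, C_2 ≅ Z^6.

∂_1: C_1 → C_0 sends each edge [p,q] (with p < q) to q − p.
The 5×9 boundary matrix has rank 4 and Smith normal form diag(1,1,1,1).

Boundary ∂_2: C_2 → C_1 sends each 2-simplex [p,q,r] to [q,r] − [p,r] + [p,q]. For instance
  ∂[1,2,3] = [2,3] − [1,3] + [1,2],
  ∂[1,3,4] = [3,4] − [1,4] + [1,3].
The 9×6 boundary matrix has rank 5 and Smith normal form diag(1,1,1,1,1).

Now H_k = ker ∂_k / im ∂_{k+1}, so:

  H_0: rank C_0 − rank ∂_1 = 5 − 4 = 1, and the invariant factors of ∂_1 are all 1, so H_0 = Z.
  H_1: rank ker ∂_1 − rank ∂_2 = (9 − 4) − 5 = 0, and the invariant factors of ∂_2 are all 1, so H_1 = 0.
  H_2: rank ker ∂_2 − rank ∂_3 = (6 − 5) − 0 = 1, and there is no ∂_3, so H_2 = Z.

(K is a triangulation of the 2-sphere S^2.)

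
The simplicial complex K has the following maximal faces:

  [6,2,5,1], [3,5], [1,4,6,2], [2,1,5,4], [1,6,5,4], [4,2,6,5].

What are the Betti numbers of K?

K has 6 vertices, 11 edges, 10 triangles, 5 3-simplices.
rank ∂_0 = 0, rank ∂_1 = 5 ⇒ b_0 = 6 − 0 − 5 = 1; all invariant factors of ∂_1 are 1 so no torsion. So H_0 = Z.
rank ∂_1 = 5, rank ∂_2 = 6 ⇒ b_1 = 11 − 5 − 6 = 0; all invariant factors of ∂_2 are 1 so no torsion. So H_1 = 0.
rank ∂_2 = 6, rank ∂_3 = 4 ⇒ b_2 = 10 − 6 − 4 = 0; all invariant factors of ∂_3 are 1 so no torsion. So H_2 = 0.
rank ∂_3 = 4, rank ∂_4 = 0 ⇒ b_3 = 5 − 4 − 0 = 1. So H_3 = Z.

b_0 = 1, b_1 = 0, b_2 = 0, b_3 = 1.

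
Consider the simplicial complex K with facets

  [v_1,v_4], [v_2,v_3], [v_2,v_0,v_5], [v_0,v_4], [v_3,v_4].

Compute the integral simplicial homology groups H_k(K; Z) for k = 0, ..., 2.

H_0 ≅ Z,  H_1 ≅ Z,  H_2 = 0.

Fix the vertex order v_0 < v_1 < v_2 < v_3 < v_4 < v_5 and write every simplex with vertices in increasing order. Then dim K = 2 and the simplices of K are:

  0-simplices (6): [v_0], [v_1], [v_2], [v_3], [v_4], [v_5]
  1-simplices (7): [v_0,v_2], [v_0,v_4], [v_0,v_5], [v_1,v_4], [v_2,v_3], [v_2,v_5], [v_3,v_4]
  2-simplices (1): [v_0,v_2,v_5]

Hence C_0 ≅ Z^6, C_1 ≅ Z^7, C_2 ≅ Z^1.

Boundary ∂_1: C_1 → C_0 maps an edge to its endpoints' difference, ∂[p,q] = q − p. For instance
  ∂[v_0,v_4] = [v_4] − [v_0].
The resulting 6×7 matrix has rank 5, and its Smith normal form has invariant factors (1,1,1,1,1).

Boundary ∂_2: C_2 → C_1 maps a triangle to the signed sum of its edges. For instance
  ∂[v_0,v_2,v_5] = [v_2,v_5] − [v_0,v_5] + [v_0,v_2].
This gives a 7×1 integer matrix of rank 1; reducing to Smith normal form yields diagonal entries (1).

Computing H_k = (kernel of ∂_k) / (image of ∂_{k+1}):

  H_0: rank C_0 − rank ∂_1 = 6 − 5 = 1, and the invariant factors of ∂_1 are all 1, so H_0 = Z.
  H_1: rank ker ∂_1 − rank ∂_2 = (7 − 5) − 1 = 1, and the invariant factors of ∂_2 are all 1, so H_1 = Z.
  H_2: rank ker ∂_2 − rank ∂_3 = (1 − 1) − 0 = 0, and there is no ∂_3, so H_2 = 0.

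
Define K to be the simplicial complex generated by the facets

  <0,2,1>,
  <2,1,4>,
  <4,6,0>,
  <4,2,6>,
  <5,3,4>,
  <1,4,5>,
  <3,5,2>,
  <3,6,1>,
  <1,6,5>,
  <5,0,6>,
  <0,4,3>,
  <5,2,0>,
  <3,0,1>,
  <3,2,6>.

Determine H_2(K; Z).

Order the vertices as 0 < 1 < 2 < 3 < 4 < 5 < 6. Listing each simplex with vertices in this order, K has dimension 2 with simplices:

  0-simplices (7): [0], [1], [2], [3], [4], [5], [6]
  1-simplices (21): [0,1], [0,2], [0,3], [0,4], [0,5], [0,6], [1,2], [1,3], [1,4], [1,5], [1,6], [2,3], [2,4], [2,5], [2,6], [3,4], [3,5], [3,6], [4,5], [4,6], [5,6]
  2-simplices (14): [0,1,2], [0,1,3], [0,2,5], [0,3,4], [0,4,6], [0,5,6], [1,2,4], [1,3,6], [1,4,5], [1,5,6], [2,3,5], [2,3,6], [2,4,6], [3,4,5]

giving chain groups C_0 ≅ Z^7, C_1 ≅ Z^21, C_2 ≅ Z^14.

∂_1: C_1 → C_0 maps an edge to its endpoints' difference, ∂[p,q] = q − p. For instance
  ∂[0,5] = [5] − [0].
As a 7×21 matrix over Z this has rank 6, with invariant factors (1,1,1,1,1,1).

∂_2: C_2 → C_1 acts by ∂[p,q,r] = [q,r] − [p,r] + [p,q]. For instance
  ∂[1,2,4] = [2,4] − [1,4] + [1,2],
  ∂[0,5,6] = [5,6] − [0,6] + [0,5].
As a 21×14 matrix over Z this has rank 13, with invariant factors (1,1,1,1,1,1,1,1,1,1,1,1,1).

Reading off H_k = ker ∂_k / im ∂_{k+1}:

  H_2: rank ker ∂_2 − rank ∂_3 = (14 − 13) − 0 = 1, and there is no ∂_3, so H_2 = Z.

H_2 ≅ Z.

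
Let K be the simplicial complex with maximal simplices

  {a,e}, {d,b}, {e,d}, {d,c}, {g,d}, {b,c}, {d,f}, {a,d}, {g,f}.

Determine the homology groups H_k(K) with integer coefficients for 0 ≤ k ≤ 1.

H_0 = Z,  H_1 = Z^3.

Order the vertices as a < b < c < d < e < f < g. Listing each simplex with vertices in this order, K has dimension 1 with simplices:

  0-simplices (7): a, b, c, d, e, f, g
  1-simplices (9): ad, ae, bc, bd, cd, de, df, dg, fg

giving chain groups C_0 ≅ Z^7, C_1 ≅ Z^9.

Boundary ∂_1: C_1 → C_0 is given by ∂[p,q] = [q] − [p].
This gives a 7×9 integer matrix of rank 6; reducing to Smith normal form yields diagonal entries (1,1,1,1,1,1).

Computing H_k = (kernel of ∂_k) / (image of ∂_{k+1}):

  H_0: rank C_0 − rank ∂_1 = 7 − 6 = 1, and the invariant factors of ∂_1 are all 1, so H_0 = Z.
  H_1: rank ker ∂_1 − rank ∂_2 = (9 − 6) − 0 = 3, and there is no ∂_2, so H_1 = Z^3.

As a check, the Euler characteristic is 7 − 9 = -2, which agrees with 1 − 3 = -2.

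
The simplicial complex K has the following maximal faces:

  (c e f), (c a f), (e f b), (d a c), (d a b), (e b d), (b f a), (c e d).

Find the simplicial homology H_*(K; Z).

Take the total order a < b < c < d < e < f on the vertex set. Then K (dimension 2) consists of the simplices:

  0-simplices (6): a, b, c, d, e, f
  1-simplices (12): ab, ac, ad, af, bd, be, bf, cd, ce, cf, de, ef
  2-simplices (8): abd, abf, acd, acf, bde, bef, cde, cef

giving chain groups C_0 ≅ Z^6, C_1 ≅ Z^12, C_2 ≅ Z^8.

∂_1: C_1 → C_0 maps an edge to its endpoints' difference, ∂[p,q] = q − p.
The resulting 6×12 matrix has rank 5, and its Smith normal form has invariant factors (1,1,1,1,1).

Boundary ∂_2: C_2 → C_1 sends each 2-simplex [p,q,r] to [q,r] − [p,r] + [p,q]. For instance
  ∂bef = ef − bf + be,
  ∂abd = bd − ad + ab.
As a 12×8 matrix over Z this has rank 7, with invariant factors (1,1,1,1,1,1,1).

Now H_k = ker ∂_k / im ∂_{k+1}, so:

  H_0: rank C_0 − rank ∂_1 = 6 − 5 = 1, and the invariant factors of ∂_1 are all 1, so H_0 = Z.
  H_1: rank ker ∂_1 − rank ∂_2 = (12 − 5) − 7 = 0, and the invariant factors of ∂_2 are all 1, so H_1 = 0.
  H_2: rank ker ∂_2 − rank ∂_3 = (8 − 7) − 0 = 1, and there is no ∂_3, so H_2 = Z.

(K is a triangulation of the 2-sphere S^2.)

H_0 ≅ Z,  H_1 = 0,  H_2 ≅ Z.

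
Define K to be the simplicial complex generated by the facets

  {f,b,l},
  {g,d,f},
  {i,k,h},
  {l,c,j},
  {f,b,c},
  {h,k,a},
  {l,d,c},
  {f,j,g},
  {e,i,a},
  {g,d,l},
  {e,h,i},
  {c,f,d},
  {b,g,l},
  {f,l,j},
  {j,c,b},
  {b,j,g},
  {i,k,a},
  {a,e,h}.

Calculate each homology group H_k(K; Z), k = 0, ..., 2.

Order the vertices as a < b < c < d < e < f < g < h < i < j < k < l. Listing each simplex with vertices in this order, K has dimension 2 with simplices:

  0-simplices (12): a, b, c, d, e, f, g, h, i, j, k, l
  1-simplices (27): ae, ah, ai, ak, bc, bf, bg, bj, bl, cd, cf, cj, cl, df, dg, dl, eh, ei, fg, fj, fl, gj, gl, hi, hk, ik, jl
  2-simplices (18): aeh, aei, ahk, aik, bcf, bcj, bfl, bgj, bgl, cdf, cdl, cjl, dfg, dgl, ehi, fgj, fjl, hik

giving chain groups C_0 ≅ Z^12, C_1 ≅ Z^27, C_2 ≅ Z^18.

Boundary ∂_1: C_1 → C_0 is given by ∂[p,q] = [q] − [p].
This gives a 12×27 integer matrix of rank 10; reducing to Smith normal form yields diagonal entries (1,1,1,1,1,1,1,1,1,1).

∂_2: C_2 → C_1 sends each 2-simplex [p,q,r] to [q,r] − [p,r] + [p,q]. For instance
  ∂aik = ik − ak + ai,
  ∂bgj = gj − bj + bg.
The 27×18 boundary matrix has rank 17 and Smith normal form diag(1,1,1,1,1,1,1,1,1,1,1,1,1,1,1,1,2).

From H_k ≅ ker(∂_k) / im(∂_{k+1}) we obtain:

  H_0: rank C_0 − rank ∂_1 = 12 − 10 = 2, and the invariant factors of ∂_1 are all 1, so H_0 ≅ Z^2.
  H_1: rank ker ∂_1 − rank ∂_2 = (27 − 10) − 17 = 0, and ∂_2 has invariant factor 2 > 1, so H_1 ≅ Z/2.
  H_2: rank ker ∂_2 − rank ∂_3 = (18 − 17) − 0 = 1, and there is no ∂_3, so H_2 ≅ Z.

H_0 ≅ Z^2,  H_1 ≅ Z/2,  H_2 ≅ Z.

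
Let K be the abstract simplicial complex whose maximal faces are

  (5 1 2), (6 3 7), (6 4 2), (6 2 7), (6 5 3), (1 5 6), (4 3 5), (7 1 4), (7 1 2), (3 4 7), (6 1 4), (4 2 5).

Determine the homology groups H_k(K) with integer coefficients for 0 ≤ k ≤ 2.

Fix the vertex order 1 < 2 < 3 < 4 < 5 < 6 < 7 and write every simplex with vertices in increasing order. Then dim K = 2 and the simplices of K are:

  0-simplices (7): [1], [2], [3], [4], [5], [6], [7]
  1-simplices (18): [1,2], [1,4], [1,5], [1,6], [1,7], [2,4], [2,5], [2,6], [2,7], [3,4], [3,5], [3,6], [3,7], [4,5], [4,6], [4,7], [5,6], [6,7]
  2-simplices (12): [1,2,5], [1,2,7], [1,4,6], [1,4,7], [1,5,6], [2,4,5], [2,4,6], [2,6,7], [3,4,5], [3,4,7], [3,5,6], [3,6,7]

Hence C_0 ≅ Z^7, C_1 ≅ Z^18, C_2 ≅ Z^12.

The boundary map ∂_1: C_1 → C_0 maps an edge to its endpoints' difference, ∂[p,q] = q − p.
This gives a 7×18 integer matrix of rank 6; reducing to Smith normal form yields diagonal entries (1,1,1,1,1,1).

The boundary map ∂_2: C_2 → C_1 sends each 2-simplex [p,q,r] to [q,r] − [p,r] + [p,q]. For instance
  ∂[1,2,7] = [2,7] − [1,7] + [1,2],
  ∂[1,5,6] = [5,6] − [1,6] + [1,5].
This gives a 18×12 integer matrix of rank 12; reducing to Smith normal form yields diagonal entries (1,1,1,1,1,1,1,1,1,1,1,2).

From H_k ≅ ker(∂_k) / im(∂_{k+1}) we obtain:

  H_0: rank C_0 − rank ∂_1 = 7 − 6 = 1, and the invariant factors of ∂_1 are all 1, so H_0 = Z.
  H_1: rank ker ∂_1 − rank ∂_2 = (18 − 6) − 12 = 0, and ∂_2 has invariant factor 2 > 1, so H_1 = Z_2.
  H_2: rank ker ∂_2 − rank ∂_3 = (12 − 12) − 0 = 0, and there is no ∂_3, so H_2 = 0.

As a check, the Euler characteristic is 7 − 18 + 12 = 1, which agrees with 1 − 0 + 0 = 1.
(K is a triangulation of the real projective plane RP^2.)

H_0 = Z,  H_1 = Z_2,  H_2 = 0.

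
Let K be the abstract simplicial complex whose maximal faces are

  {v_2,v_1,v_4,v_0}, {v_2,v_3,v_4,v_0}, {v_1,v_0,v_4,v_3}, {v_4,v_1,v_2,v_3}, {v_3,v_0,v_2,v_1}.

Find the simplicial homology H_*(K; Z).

Take the total order v_0 < v_1 < v_2 < v_3 < v_4 on the vertex set. Then K (dimension 3) consists of the simplices:

  0-simplices (5): [v_0], [v_1], [v_2], [v_3], [v_4]
  1-simplices (10): [v_0,v_1], [v_0,v_2], [v_0,v_3], [v_0,v_4], [v_1,v_2], [v_1,v_3], [v_1,v_4], [v_2,v_3], [v_2,v_4], [v_3,v_4]
  2-simplices (10): [v_0,v_1,v_2], [v_0,v_1,v_3], [v_0,v_1,v_4], [v_0,v_2,v_3], [v_0,v_2,v_4], [v_0,v_3,v_4], [v_1,v_2,v_3], [v_1,v_2,v_4], [v_1,v_3,v_4], [v_2,v_3,v_4]
  3-simplices (5): [v_0,v_1,v_2,v_3], [v_0,v_1,v_2,v_4], [v_0,v_1,v_3,v_4], [v_0,v_2,v_3,v_4], [v_1,v_2,v_3,v_4]

Hence C_0 ≅ Z^5, C_1 ≅ Z^10, C_2 ≅ Z^10, C_3 ≅ Z^5.

Boundary ∂_1: C_1 → C_0 is given by ∂[p,q] = [q] − [p]. For instance
  ∂[v_1,v_4] = [v_4] − [v_1].
This gives a 5×10 integer matrix of rank 4; reducing to Smith normal form yields diagonal entries (1,1,1,1).

The boundary map ∂_2: C_2 → C_1 sends each 2-simplex [p,q,r] to [q,r] − [p,r] + [p,q]. For instance
  ∂[v_0,v_1,v_2] = [v_1,v_2] − [v_0,v_2] + [v_0,v_1],
  ∂[v_0,v_2,v_3] = [v_2,v_3] − [v_0,v_3] + [v_0,v_2].
The resulting 10×10 matrix has rank 6, and its Smith normal form has invariant factors (1,1,1,1,1,1).

∂_3: C_3 → C_2 sends each 3-simplex σ to the alternating sum Σ_i (−1)^i (σ with its i-th vertex removed). For instance
  ∂[v_0,v_1,v_2,v_4] = [v_1,v_2,v_4] − [v_0,v_2,v_4] + [v_0,v_1,v_4] − [v_0,v_1,v_2],
  ∂[v_0,v_1,v_3,v_4] = [v_1,v_3,v_4] − [v_0,v_3,v_4] + [v_0,v_1,v_4] − [v_0,v_1,v_3].
This gives a 10×5 integer matrix of rank 4; reducing to Smith normal form yields diagonal entries (1,1,1,1).

From H_k ≅ ker(∂_k) / im(∂_{k+1}) we obtain:

  H_0: rank C_0 − rank ∂_1 = 5 − 4 = 1, and the invariant factors of ∂_1 are all 1, so H_0 ≅ Z.
  H_1: rank ker ∂_1 − rank ∂_2 = (10 − 4) − 6 = 0, and the invariant factors of ∂_2 are all 1, so H_1 ≅ 0.
  H_2: rank ker ∂_2 − rank ∂_3 = (10 − 6) − 4 = 0, and the invariant factors of ∂_3 are all 1, so H_2 ≅ 0.
  H_3: rank ker ∂_3 − rank ∂_4 = (5 − 4) − 0 = 1, and there is no ∂_4, so H_3 ≅ Z.

H_0 ≅ Z,  H_1 = 0,  H_2 = 0,  H_3 ≅ Z.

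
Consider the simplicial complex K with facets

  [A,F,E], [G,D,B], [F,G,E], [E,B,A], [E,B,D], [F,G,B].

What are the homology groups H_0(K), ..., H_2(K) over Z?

We work with the vertex ordering A < B < D < E < F < G. The simplices of K, each written with vertices in increasing order, are:

  0-simplices (6): A, B, D, E, F, G
  1-simplices (12): AB, AE, AF, BD, BE, BF, BG, DE, DG, EF, EG, FG
  2-simplices (6): ABE, AEF, BDE, BDG, BFG, EFG

Hence C_0 ≅ Z^6, C_1 ≅ Z^12, C_2 ≅ Z^6.

Boundary ∂_1: C_1 → C_0 is given by ∂[p,q] = [q] − [p]. For instance
  ∂BF = F − B.
As a 6×12 matrix over Z this has rank 5, with invariant factors (1,1,1,1,1).

The boundary map ∂_2: C_2 → C_1 maps a triangle to the signed sum of its edges. For instance
  ∂BFG = FG − BG + BF,
  ∂AEF = EF − AF + AE.
This gives a 12×6 integer matrix of rank 6; reducing to Smith normal form yields diagonal entries (1,1,1,1,1,1).

Reading off H_k = ker ∂_k / im ∂_{k+1}:

  H_0: rank C_0 − rank ∂_1 = 6 − 5 = 1, and the invariant factors of ∂_1 are all 1, so H_0 ≅ Z.
  H_1: rank ker ∂_1 − rank ∂_2 = (12 − 5) − 6 = 1, and the invariant factors of ∂_2 are all 1, so H_1 ≅ Z.
  H_2: rank ker ∂_2 − rank ∂_3 = (6 − 6) − 0 = 0, and there is no ∂_3, so H_2 ≅ 0.

As a check, the Euler characteristic is 6 − 12 + 6 = 0, which agrees with 1 − 1 + 0 = 0.
(K is a triangulation of the cylinder S^1 x I.)

H_0 ≅ Z,  H_1 ≅ Z,  H_2 = 0.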